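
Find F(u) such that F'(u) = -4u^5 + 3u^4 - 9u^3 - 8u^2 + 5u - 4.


Reverse power rule on each term:
  ∫ -4u^5 du = -(2/3)u^6
  ∫ 3u^4 du = (3/5)u^5
  ∫ -9u^3 du = -(9/4)u^4
  ∫ -8u^2 du = -(8/3)u^3
  ∫ 5u du = (5/2)u^2
  ∫ -4 du = -4u
F(u) = -(2/3)u^6 + (3/5)u^5 - (9/4)u^4 - (8/3)u^3 + (5/2)u^2 - 4u + C


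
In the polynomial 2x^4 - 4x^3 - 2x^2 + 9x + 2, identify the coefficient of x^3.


Read off the coefficient of x^3: -4


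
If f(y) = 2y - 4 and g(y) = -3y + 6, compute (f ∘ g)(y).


Substitute g(y) into f:
f(g(y)) = 2*(-3y + 6) + (-4)
Expand and combine: -6y + 8


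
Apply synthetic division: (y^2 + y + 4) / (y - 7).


Synthetic division with c = 7. Coefficients: 1, 1, 4
Bring down 1.
  1 * 7 = 7; 7 + 1 = 8
  8 * 7 = 56; 56 + 4 = 60
Quotient: y + 8, Remainder: 60


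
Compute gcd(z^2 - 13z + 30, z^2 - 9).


Factor each:
  z^2 - 13z + 30 = (z - 3)(z - 10)
  z^2 - 9 = (z - 3)(z + 3)
Common monic factor: z - 3


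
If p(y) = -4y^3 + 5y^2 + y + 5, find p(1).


Using direct substitution:
  -4 * (1)^3 = -4
  5 * (1)^2 = 5
  1 * (1)^1 = 1
  constant: 5
Sum = -4 + 5 + 1 + 5 = 7


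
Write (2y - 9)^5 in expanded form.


Expand (2y - 9)^5 by repeated multiplication:
  (2y - 9)^2 = 4y^2 - 36y + 81
  (2y - 9)^3 = 8y^3 - 108y^2 + 486y - 729
  (2y - 9)^4 = 16y^4 - 288y^3 + 1944y^2 - 5832y + 6561
= 32y^5 - 720y^4 + 6480y^3 - 29160y^2 + 65610y - 59049


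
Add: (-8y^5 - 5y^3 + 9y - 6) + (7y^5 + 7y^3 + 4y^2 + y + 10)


Align terms by degree and add:
  -8y^5 - 5y^3 + 9y - 6
+ 7y^5 + 7y^3 + 4y^2 + y + 10
= -y^5 + 2y^3 + 4y^2 + 10y + 4


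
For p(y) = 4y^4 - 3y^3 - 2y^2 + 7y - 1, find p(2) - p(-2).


p(2) = 45
p(-2) = 65
p(2) - p(-2) = 45 - 65 = -20


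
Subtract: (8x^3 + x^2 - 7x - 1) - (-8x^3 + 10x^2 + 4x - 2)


Distribute the minus sign:
  (8x^3 + x^2 - 7x - 1)
- (-8x^3 + 10x^2 + 4x - 2)
Negate second polynomial: 8x^3 - 10x^2 - 4x + 2
Add: 16x^3 - 9x^2 - 11x + 1


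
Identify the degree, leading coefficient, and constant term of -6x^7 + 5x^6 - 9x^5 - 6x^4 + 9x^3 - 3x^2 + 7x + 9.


Highest power of x is 7, with coefficient -6. Constant term is 9.
Degree = 7, leading coefficient = -6, constant term = 9


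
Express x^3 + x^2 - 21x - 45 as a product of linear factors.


Try integer roots (divisors of -45). x=-3: p(-3)=0.
Divide out (x + 3): quotient is x^2 - 2x - 15.
Factor the quadratic: (x - 5)(x + 3)
Result: (x + 3)(x - 5)(x + 3)


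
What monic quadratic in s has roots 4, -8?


p(s) = (s - 4)(s + 8)
Expand: s^2 + 4s - 32


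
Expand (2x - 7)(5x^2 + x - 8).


Distribute each term of the first polynomial:
  (2x)(5x^2 + x - 8) = 10x^3 + 2x^2 - 16x
  (-7)(5x^2 + x - 8) = -35x^2 - 7x + 56
Sum: 10x^3 - 33x^2 - 23x + 56


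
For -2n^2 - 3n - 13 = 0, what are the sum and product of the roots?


For an^2+bn+c=0: sum = -b/a, product = c/a.
a=-2, b=-3, c=-13
Sum = -(-3)/-2 = -3/2
Product = (-13)/-2 = 13/2


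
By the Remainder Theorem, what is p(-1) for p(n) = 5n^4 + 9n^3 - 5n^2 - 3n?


By the Remainder Theorem, the remainder equals p(-1):
  5*(-1)^4 = 5
  9*(-1)^3 = -9
  -5*(-1)^2 = -5
  -3*(-1)^1 = 3
  constant: 0
Sum: 5 - 9 - 5 + 3 + 0 = -6


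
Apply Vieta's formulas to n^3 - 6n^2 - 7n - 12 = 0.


Monic cubic n^3+bn^2+cn+d=0: sum=-b, pairwise sum=c, product=-d.
b=-6, c=-7, d=-12
r1+r2+r3 = 6
r1r2+r1r3+r2r3 = -7
r1r2r3 = 12


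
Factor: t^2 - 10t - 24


Roots satisfy r1 + r2 = -b/a = 10 and r1*r2 = c/a = -24.
So r1 = -2, r2 = 12.
t^2 - 10t - 24 = (t - r1)(t - r2) = (t + 2)(t - 12)


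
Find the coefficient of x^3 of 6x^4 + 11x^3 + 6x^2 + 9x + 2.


Read off the coefficient of x^3: 11


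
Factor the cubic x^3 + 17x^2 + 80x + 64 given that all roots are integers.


Try integer roots (divisors of 64). x=-8: p(-8)=0.
Divide out (x + 8): quotient is x^2 + 9x + 8.
Factor the quadratic: (x + 8)(x + 1)
Result: (x + 8)(x + 8)(x + 1)


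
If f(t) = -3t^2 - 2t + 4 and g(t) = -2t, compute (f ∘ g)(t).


Substitute g(t) into f:
f(g(t)) = -3*(-2t)^2 + (-2)*(-2t) + 4
(-2t)^2 = 4t^2
Expand and combine: -12t^2 + 4t + 4


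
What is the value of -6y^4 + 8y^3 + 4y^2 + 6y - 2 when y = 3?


Using direct substitution:
  -6 * (3)^4 = -486
  8 * (3)^3 = 216
  4 * (3)^2 = 36
  6 * (3)^1 = 18
  constant: -2
Sum = -486 + 216 + 36 + 18 - 2 = -218


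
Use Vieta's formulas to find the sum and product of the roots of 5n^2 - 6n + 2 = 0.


For an^2+bn+c=0: sum = -b/a, product = c/a.
a=5, b=-6, c=2
Sum = -(-6)/5 = 6/5
Product = (2)/5 = 2/5


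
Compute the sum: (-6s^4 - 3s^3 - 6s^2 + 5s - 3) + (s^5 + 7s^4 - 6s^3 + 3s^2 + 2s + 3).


Align terms by degree and add:
  -6s^4 - 3s^3 - 6s^2 + 5s - 3
+ s^5 + 7s^4 - 6s^3 + 3s^2 + 2s + 3
= s^5 + s^4 - 9s^3 - 3s^2 + 7s


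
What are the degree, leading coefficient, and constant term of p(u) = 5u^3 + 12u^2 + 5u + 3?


Highest power of u is 3, with coefficient 5. Constant term is 3.
Degree = 3, leading coefficient = 5, constant term = 3


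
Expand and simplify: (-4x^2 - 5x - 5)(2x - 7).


Distribute each term of the first polynomial:
  (-4x^2)(2x - 7) = -8x^3 + 28x^2
  (-5x)(2x - 7) = -10x^2 + 35x
  (-5)(2x - 7) = -10x + 35
Sum: -8x^3 + 18x^2 + 25x + 35


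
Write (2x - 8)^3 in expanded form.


Expand (2x - 8)^3 by repeated multiplication:
  (2x - 8)^2 = 4x^2 - 32x + 64
= 8x^3 - 96x^2 + 384x - 512


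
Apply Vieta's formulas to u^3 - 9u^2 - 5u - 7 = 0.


Monic cubic u^3+bu^2+cu+d=0: sum=-b, pairwise sum=c, product=-d.
b=-9, c=-5, d=-7
r1+r2+r3 = 9
r1r2+r1r3+r2r3 = -5
r1r2r3 = 7


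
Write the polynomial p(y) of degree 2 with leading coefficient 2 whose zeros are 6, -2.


p(y) = 2(y - 6)(y + 2)
Expand: 2y^2 - 8y - 24


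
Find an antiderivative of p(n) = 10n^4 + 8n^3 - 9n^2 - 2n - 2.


Reverse power rule on each term:
  ∫ 10n^4 dn = 2n^5
  ∫ 8n^3 dn = 2n^4
  ∫ -9n^2 dn = -3n^3
  ∫ -2n dn = -n^2
  ∫ -2 dn = -2n
F(n) = 2n^5 + 2n^4 - 3n^3 - n^2 - 2n + C


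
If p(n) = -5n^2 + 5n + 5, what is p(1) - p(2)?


p(1) = 5
p(2) = -5
p(1) - p(2) = 5 + 5 = 10


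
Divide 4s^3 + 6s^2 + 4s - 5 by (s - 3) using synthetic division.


Synthetic division with c = 3. Coefficients: 4, 6, 4, -5
Bring down 4.
  4 * 3 = 12; 12 + 6 = 18
  18 * 3 = 54; 54 + 4 = 58
  58 * 3 = 174; 174 - 5 = 169
Quotient: 4s^2 + 18s + 58, Remainder: 169


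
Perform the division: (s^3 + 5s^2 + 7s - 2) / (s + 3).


(s^3 + 5s^2 + 7s - 2) / (s + 3)
Step 1: s^2 * (s + 3) = s^3 + 3s^2; subtract.
Step 2: 2s * (s + 3) = 2s^2 + 6s; subtract.
Step 3: 1 * (s + 3) = s + 3; subtract.
Quotient: s^2 + 2s + 1, Remainder: -5


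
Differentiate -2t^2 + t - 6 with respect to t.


Apply the power rule term by term:
  d/dt(-2t^2) = -4t
  d/dt(t) = 1
  d/dt(-6) = 0
p'(t) = -4t + 1


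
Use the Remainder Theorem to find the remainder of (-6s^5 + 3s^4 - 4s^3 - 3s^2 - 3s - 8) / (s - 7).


By the Remainder Theorem, the remainder equals p(7):
  -6*(7)^5 = -100842
  3*(7)^4 = 7203
  -4*(7)^3 = -1372
  -3*(7)^2 = -147
  -3*(7)^1 = -21
  constant: -8
Sum: -100842 + 7203 - 1372 - 147 - 21 - 8 = -95187


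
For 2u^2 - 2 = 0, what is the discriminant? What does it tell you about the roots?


D = b^2 - 4ac = (0)^2 - 4(2)(-2) = 0 + 16 = 16
Since D > 0: two distinct rational roots


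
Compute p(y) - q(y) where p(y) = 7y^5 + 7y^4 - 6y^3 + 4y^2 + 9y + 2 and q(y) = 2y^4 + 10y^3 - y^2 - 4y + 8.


Distribute the minus sign:
  (7y^5 + 7y^4 - 6y^3 + 4y^2 + 9y + 2)
- (2y^4 + 10y^3 - y^2 - 4y + 8)
Negate second polynomial: -2y^4 - 10y^3 + y^2 + 4y - 8
Add: 7y^5 + 5y^4 - 16y^3 + 5y^2 + 13y - 6


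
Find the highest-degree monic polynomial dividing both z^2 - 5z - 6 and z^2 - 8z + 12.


Factor each:
  z^2 - 5z - 6 = (z - 6)(z + 1)
  z^2 - 8z + 12 = (z - 6)(z - 2)
Common monic factor: z - 6


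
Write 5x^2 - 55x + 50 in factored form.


Roots satisfy r1 + r2 = -b/a = 11 and r1*r2 = c/a = 10.
So r1 = 1, r2 = 10.
5x^2 - 55x + 50 = 5(x - r1)(x - r2) = 5(x - 1)(x - 10)


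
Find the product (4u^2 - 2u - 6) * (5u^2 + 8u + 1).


Distribute each term of the first polynomial:
  (4u^2)(5u^2 + 8u + 1) = 20u^4 + 32u^3 + 4u^2
  (-2u)(5u^2 + 8u + 1) = -10u^3 - 16u^2 - 2u
  (-6)(5u^2 + 8u + 1) = -30u^2 - 48u - 6
Sum: 20u^4 + 22u^3 - 42u^2 - 50u - 6


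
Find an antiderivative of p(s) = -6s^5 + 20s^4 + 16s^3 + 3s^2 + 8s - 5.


Reverse power rule on each term:
  ∫ -6s^5 ds = -s^6
  ∫ 20s^4 ds = 4s^5
  ∫ 16s^3 ds = 4s^4
  ∫ 3s^2 ds = s^3
  ∫ 8s ds = 4s^2
  ∫ -5 ds = -5s
F(s) = -s^6 + 4s^5 + 4s^4 + s^3 + 4s^2 - 5s + C


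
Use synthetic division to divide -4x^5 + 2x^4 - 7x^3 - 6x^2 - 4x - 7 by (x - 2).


Synthetic division with c = 2. Coefficients: -4, 2, -7, -6, -4, -7
Bring down -4.
  -4 * 2 = -8; -8 + 2 = -6
  -6 * 2 = -12; -12 - 7 = -19
  -19 * 2 = -38; -38 - 6 = -44
  -44 * 2 = -88; -88 - 4 = -92
  -92 * 2 = -184; -184 - 7 = -191
Quotient: -4x^4 - 6x^3 - 19x^2 - 44x - 92, Remainder: -191


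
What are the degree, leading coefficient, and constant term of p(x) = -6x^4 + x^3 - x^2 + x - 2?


Highest power of x is 4, with coefficient -6. Constant term is -2.
Degree = 4, leading coefficient = -6, constant term = -2


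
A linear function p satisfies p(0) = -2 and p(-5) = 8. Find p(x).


p(x) = mx + b. Using p(0)=-2, p(-5)=8:
m = (-2 - 8)/(0 + 5) = -10/5 = -2
b = -2 - m*(0) = -2 = -2
p(x) = -2x - 2


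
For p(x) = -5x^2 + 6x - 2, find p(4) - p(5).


p(4) = -58
p(5) = -97
p(4) - p(5) = -58 + 97 = 39


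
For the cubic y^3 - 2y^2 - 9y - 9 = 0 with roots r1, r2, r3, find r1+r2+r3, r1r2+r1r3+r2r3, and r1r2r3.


Monic cubic y^3+by^2+cy+d=0: sum=-b, pairwise sum=c, product=-d.
b=-2, c=-9, d=-9
r1+r2+r3 = 2
r1r2+r1r3+r2r3 = -9
r1r2r3 = 9


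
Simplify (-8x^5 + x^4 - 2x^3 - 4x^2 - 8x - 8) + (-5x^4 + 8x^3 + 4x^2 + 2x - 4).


Align terms by degree and add:
  -8x^5 + x^4 - 2x^3 - 4x^2 - 8x - 8
  -5x^4 + 8x^3 + 4x^2 + 2x - 4
= -8x^5 - 4x^4 + 6x^3 - 6x - 12


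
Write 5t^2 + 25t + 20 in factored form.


Roots satisfy r1 + r2 = -b/a = -5 and r1*r2 = c/a = 4.
So r1 = -1, r2 = -4.
5t^2 + 25t + 20 = 5(t - r1)(t - r2) = 5(t + 1)(t + 4)


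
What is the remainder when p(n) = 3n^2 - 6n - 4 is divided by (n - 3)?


By the Remainder Theorem, the remainder equals p(3):
  3*(3)^2 = 27
  -6*(3)^1 = -18
  constant: -4
Sum: 27 - 18 - 4 = 5


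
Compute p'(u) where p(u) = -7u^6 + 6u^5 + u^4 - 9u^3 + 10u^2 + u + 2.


Apply the power rule term by term:
  d/du(-7u^6) = -42u^5
  d/du(6u^5) = 30u^4
  d/du(u^4) = 4u^3
  d/du(-9u^3) = -27u^2
  d/du(10u^2) = 20u
  d/du(u) = 1
  d/du(2) = 0
p'(u) = -42u^5 + 30u^4 + 4u^3 - 27u^2 + 20u + 1


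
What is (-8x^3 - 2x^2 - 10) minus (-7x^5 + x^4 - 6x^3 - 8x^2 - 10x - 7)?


Distribute the minus sign:
  (-8x^3 - 2x^2 - 10)
- (-7x^5 + x^4 - 6x^3 - 8x^2 - 10x - 7)
Negate second polynomial: 7x^5 - x^4 + 6x^3 + 8x^2 + 10x + 7
Add: 7x^5 - x^4 - 2x^3 + 6x^2 + 10x - 3


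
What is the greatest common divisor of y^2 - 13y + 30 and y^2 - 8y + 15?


Factor each:
  y^2 - 13y + 30 = (y - 3)(y - 10)
  y^2 - 8y + 15 = (y - 3)(y - 5)
Common monic factor: y - 3


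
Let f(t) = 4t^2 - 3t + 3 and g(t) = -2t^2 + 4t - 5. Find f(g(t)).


Substitute g(t) into f:
f(g(t)) = 4*(-2t^2 + 4t - 5)^2 + (-3)*(-2t^2 + 4t - 5) + 3
(-2t^2 + 4t - 5)^2 = 4t^4 - 16t^3 + 36t^2 - 40t + 25
Expand and combine: 16t^4 - 64t^3 + 150t^2 - 172t + 118


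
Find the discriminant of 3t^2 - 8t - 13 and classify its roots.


D = b^2 - 4ac = (-8)^2 - 4(3)(-13) = 64 + 156 = 220
Since D > 0: two distinct irrational roots


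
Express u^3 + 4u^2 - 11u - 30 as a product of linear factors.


Try integer roots (divisors of -30). u=-2: p(-2)=0.
Divide out (u + 2): quotient is u^2 + 2u - 15.
Factor the quadratic: (u - 3)(u + 5)
Result: (u + 2)(u - 3)(u + 5)


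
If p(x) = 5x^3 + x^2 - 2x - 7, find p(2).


Using direct substitution:
  5 * (2)^3 = 40
  1 * (2)^2 = 4
  -2 * (2)^1 = -4
  constant: -7
Sum = 40 + 4 - 4 - 7 = 33


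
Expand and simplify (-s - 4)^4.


Expand (-s - 4)^4 by repeated multiplication:
  (-s - 4)^2 = s^2 + 8s + 16
  (-s - 4)^3 = -s^3 - 12s^2 - 48s - 64
= s^4 + 16s^3 + 96s^2 + 256s + 256


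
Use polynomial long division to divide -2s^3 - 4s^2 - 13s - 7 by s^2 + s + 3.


(-2s^3 - 4s^2 - 13s - 7) / (s^2 + s + 3)
Step 1: -2s * (s^2 + s + 3) = -2s^3 - 2s^2 - 6s; subtract.
Step 2: -2 * (s^2 + s + 3) = -2s^2 - 2s - 6; subtract.
Quotient: -2s - 2, Remainder: -5s - 1


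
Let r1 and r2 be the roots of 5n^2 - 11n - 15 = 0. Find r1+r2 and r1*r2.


For an^2+bn+c=0: sum = -b/a, product = c/a.
a=5, b=-11, c=-15
Sum = -(-11)/5 = 11/5
Product = (-15)/5 = -3


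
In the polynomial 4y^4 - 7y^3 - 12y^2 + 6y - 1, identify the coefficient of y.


Read off the coefficient of y: 6


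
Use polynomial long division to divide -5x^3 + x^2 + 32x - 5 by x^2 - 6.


(-5x^3 + x^2 + 32x - 5) / (x^2 - 6)
Step 1: -5x * (x^2 - 6) = -5x^3 + 30x; subtract.
Step 2: 1 * (x^2 - 6) = x^2 - 6; subtract.
Quotient: -5x + 1, Remainder: 2x + 1


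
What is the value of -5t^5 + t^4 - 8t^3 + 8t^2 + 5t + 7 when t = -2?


Using direct substitution:
  -5 * (-2)^5 = 160
  1 * (-2)^4 = 16
  -8 * (-2)^3 = 64
  8 * (-2)^2 = 32
  5 * (-2)^1 = -10
  constant: 7
Sum = 160 + 16 + 64 + 32 - 10 + 7 = 269


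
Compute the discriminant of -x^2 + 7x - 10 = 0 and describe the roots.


D = b^2 - 4ac = (7)^2 - 4(-1)(-10) = 49 - 40 = 9
Since D > 0: two distinct rational roots


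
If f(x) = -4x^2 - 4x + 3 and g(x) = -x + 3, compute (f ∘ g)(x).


Substitute g(x) into f:
f(g(x)) = -4*(-x + 3)^2 + (-4)*(-x + 3) + 3
(-x + 3)^2 = x^2 - 6x + 9
Expand and combine: -4x^2 + 28x - 45


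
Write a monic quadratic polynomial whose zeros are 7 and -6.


p(u) = (u - 7)(u + 6)
Expand: u^2 - u - 42


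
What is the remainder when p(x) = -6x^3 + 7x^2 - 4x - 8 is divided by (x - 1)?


By the Remainder Theorem, the remainder equals p(1):
  -6*(1)^3 = -6
  7*(1)^2 = 7
  -4*(1)^1 = -4
  constant: -8
Sum: -6 + 7 - 4 - 8 = -11


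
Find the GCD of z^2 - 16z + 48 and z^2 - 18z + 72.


Factor each:
  z^2 - 16z + 48 = (z - 12)(z - 4)
  z^2 - 18z + 72 = (z - 12)(z - 6)
Common monic factor: z - 12


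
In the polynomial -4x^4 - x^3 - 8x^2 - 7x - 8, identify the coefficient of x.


Read off the coefficient of x: -7


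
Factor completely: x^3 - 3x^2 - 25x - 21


Try integer roots (divisors of -21). x=-3: p(-3)=0.
Divide out (x + 3): quotient is x^2 - 6x - 7.
Factor the quadratic: (x + 1)(x - 7)
Result: (x + 3)(x + 1)(x - 7)


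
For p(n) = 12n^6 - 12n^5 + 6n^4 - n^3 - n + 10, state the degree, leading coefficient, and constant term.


Highest power of n is 6, with coefficient 12. Constant term is 10.
Degree = 6, leading coefficient = 12, constant term = 10


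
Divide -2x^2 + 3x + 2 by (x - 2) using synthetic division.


Synthetic division with c = 2. Coefficients: -2, 3, 2
Bring down -2.
  -2 * 2 = -4; -4 + 3 = -1
  -1 * 2 = -2; -2 + 2 = 0
Quotient: -2x - 1, Remainder: 0


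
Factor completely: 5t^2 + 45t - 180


Roots satisfy r1 + r2 = -b/a = -9 and r1*r2 = c/a = -36.
So r1 = 3, r2 = -12.
5t^2 + 45t - 180 = 5(t - r1)(t - r2) = 5(t - 3)(t + 12)


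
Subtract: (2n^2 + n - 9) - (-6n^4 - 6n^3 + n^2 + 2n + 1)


Distribute the minus sign:
  (2n^2 + n - 9)
- (-6n^4 - 6n^3 + n^2 + 2n + 1)
Negate second polynomial: 6n^4 + 6n^3 - n^2 - 2n - 1
Add: 6n^4 + 6n^3 + n^2 - n - 10


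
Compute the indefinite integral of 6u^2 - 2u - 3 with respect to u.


Reverse power rule on each term:
  ∫ 6u^2 du = 2u^3
  ∫ -2u du = -u^2
  ∫ -3 du = -3u
F(u) = 2u^3 - u^2 - 3u + C


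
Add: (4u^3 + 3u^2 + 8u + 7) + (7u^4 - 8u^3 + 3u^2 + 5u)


Align terms by degree and add:
  4u^3 + 3u^2 + 8u + 7
+ 7u^4 - 8u^3 + 3u^2 + 5u
= 7u^4 - 4u^3 + 6u^2 + 13u + 7


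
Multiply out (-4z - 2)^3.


Expand (-4z - 2)^3 by repeated multiplication:
  (-4z - 2)^2 = 16z^2 + 16z + 4
= -64z^3 - 96z^2 - 48z - 8


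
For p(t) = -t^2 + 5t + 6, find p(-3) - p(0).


p(-3) = -18
p(0) = 6
p(-3) - p(0) = -18 - 6 = -24


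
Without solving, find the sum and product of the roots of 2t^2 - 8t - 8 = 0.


For at^2+bt+c=0: sum = -b/a, product = c/a.
a=2, b=-8, c=-8
Sum = -(-8)/2 = 4
Product = (-8)/2 = -4


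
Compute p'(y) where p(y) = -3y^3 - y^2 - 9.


Apply the power rule term by term:
  d/dy(-3y^3) = -9y^2
  d/dy(-y^2) = -2y
  d/dy(-9) = 0
p'(y) = -9y^2 - 2y


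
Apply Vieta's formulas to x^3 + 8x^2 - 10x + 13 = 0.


Monic cubic x^3+bx^2+cx+d=0: sum=-b, pairwise sum=c, product=-d.
b=8, c=-10, d=13
r1+r2+r3 = -8
r1r2+r1r3+r2r3 = -10
r1r2r3 = -13


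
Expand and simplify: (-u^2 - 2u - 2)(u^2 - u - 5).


Distribute each term of the first polynomial:
  (-u^2)(u^2 - u - 5) = -u^4 + u^3 + 5u^2
  (-2u)(u^2 - u - 5) = -2u^3 + 2u^2 + 10u
  (-2)(u^2 - u - 5) = -2u^2 + 2u + 10
Sum: -u^4 - u^3 + 5u^2 + 12u + 10


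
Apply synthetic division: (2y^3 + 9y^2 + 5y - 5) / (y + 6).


Synthetic division with c = -6. Coefficients: 2, 9, 5, -5
Bring down 2.
  2 * -6 = -12; -12 + 9 = -3
  -3 * -6 = 18; 18 + 5 = 23
  23 * -6 = -138; -138 - 5 = -143
Quotient: 2y^2 - 3y + 23, Remainder: -143


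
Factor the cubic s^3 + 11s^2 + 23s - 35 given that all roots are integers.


Try integer roots (divisors of -35). s=-7: p(-7)=0.
Divide out (s + 7): quotient is s^2 + 4s - 5.
Factor the quadratic: (s - 1)(s + 5)
Result: (s + 7)(s - 1)(s + 5)


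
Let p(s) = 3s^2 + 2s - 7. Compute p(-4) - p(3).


p(-4) = 33
p(3) = 26
p(-4) - p(3) = 33 - 26 = 7


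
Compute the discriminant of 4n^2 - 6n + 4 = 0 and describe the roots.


D = b^2 - 4ac = (-6)^2 - 4(4)(4) = 36 - 64 = -28
Since D < 0: two complex conjugate roots (no real roots)


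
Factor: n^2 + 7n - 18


Roots satisfy r1 + r2 = -b/a = -7 and r1*r2 = c/a = -18.
So r1 = -9, r2 = 2.
n^2 + 7n - 18 = (n - r1)(n - r2) = (n + 9)(n - 2)


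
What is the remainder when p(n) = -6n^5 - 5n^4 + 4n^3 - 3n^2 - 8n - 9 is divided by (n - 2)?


By the Remainder Theorem, the remainder equals p(2):
  -6*(2)^5 = -192
  -5*(2)^4 = -80
  4*(2)^3 = 32
  -3*(2)^2 = -12
  -8*(2)^1 = -16
  constant: -9
Sum: -192 - 80 + 32 - 12 - 16 - 9 = -277


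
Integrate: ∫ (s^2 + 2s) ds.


Reverse power rule on each term:
  ∫ s^2 ds = (1/3)s^3
  ∫ 2s ds = s^2
F(s) = (1/3)s^3 + s^2 + C


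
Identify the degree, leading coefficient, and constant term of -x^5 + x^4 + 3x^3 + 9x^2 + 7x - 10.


Highest power of x is 5, with coefficient -1. Constant term is -10.
Degree = 5, leading coefficient = -1, constant term = -10


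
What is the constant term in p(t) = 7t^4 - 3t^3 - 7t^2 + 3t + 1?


Read off the constant term: 1


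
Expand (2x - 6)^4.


Expand (2x - 6)^4 by repeated multiplication:
  (2x - 6)^2 = 4x^2 - 24x + 36
  (2x - 6)^3 = 8x^3 - 72x^2 + 216x - 216
= 16x^4 - 192x^3 + 864x^2 - 1728x + 1296


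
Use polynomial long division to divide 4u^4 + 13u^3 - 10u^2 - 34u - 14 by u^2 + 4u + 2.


(4u^4 + 13u^3 - 10u^2 - 34u - 14) / (u^2 + 4u + 2)
Step 1: 4u^2 * (u^2 + 4u + 2) = 4u^4 + 16u^3 + 8u^2; subtract.
Step 2: -3u * (u^2 + 4u + 2) = -3u^3 - 12u^2 - 6u; subtract.
Step 3: -6 * (u^2 + 4u + 2) = -6u^2 - 24u - 12; subtract.
Quotient: 4u^2 - 3u - 6, Remainder: -4u - 2


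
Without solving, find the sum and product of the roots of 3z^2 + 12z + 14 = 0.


For az^2+bz+c=0: sum = -b/a, product = c/a.
a=3, b=12, c=14
Sum = -(12)/3 = -4
Product = (14)/3 = 14/3


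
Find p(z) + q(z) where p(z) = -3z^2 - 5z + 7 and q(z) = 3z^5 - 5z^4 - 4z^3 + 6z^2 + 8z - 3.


Align terms by degree and add:
  -3z^2 - 5z + 7
+ 3z^5 - 5z^4 - 4z^3 + 6z^2 + 8z - 3
= 3z^5 - 5z^4 - 4z^3 + 3z^2 + 3z + 4


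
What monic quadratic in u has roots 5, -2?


p(u) = (u - 5)(u + 2)
Expand: u^2 - 3u - 10


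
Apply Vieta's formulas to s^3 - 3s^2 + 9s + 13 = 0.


Monic cubic s^3+bs^2+cs+d=0: sum=-b, pairwise sum=c, product=-d.
b=-3, c=9, d=13
r1+r2+r3 = 3
r1r2+r1r3+r2r3 = 9
r1r2r3 = -13


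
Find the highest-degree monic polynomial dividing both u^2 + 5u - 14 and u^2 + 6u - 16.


Factor each:
  u^2 + 5u - 14 = (u - 2)(u + 7)
  u^2 + 6u - 16 = (u - 2)(u + 8)
Common monic factor: u - 2


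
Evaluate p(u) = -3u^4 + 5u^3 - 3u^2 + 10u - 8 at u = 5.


Using direct substitution:
  -3 * (5)^4 = -1875
  5 * (5)^3 = 625
  -3 * (5)^2 = -75
  10 * (5)^1 = 50
  constant: -8
Sum = -1875 + 625 - 75 + 50 - 8 = -1283


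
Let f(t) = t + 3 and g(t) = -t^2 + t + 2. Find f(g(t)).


Substitute g(t) into f:
f(g(t)) = 1*(-t^2 + t + 2) + 3
Expand and combine: -t^2 + t + 5


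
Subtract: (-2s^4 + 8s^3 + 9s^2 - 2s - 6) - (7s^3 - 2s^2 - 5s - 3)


Distribute the minus sign:
  (-2s^4 + 8s^3 + 9s^2 - 2s - 6)
- (7s^3 - 2s^2 - 5s - 3)
Negate second polynomial: -7s^3 + 2s^2 + 5s + 3
Add: -2s^4 + s^3 + 11s^2 + 3s - 3


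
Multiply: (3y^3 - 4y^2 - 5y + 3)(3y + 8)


Distribute each term of the first polynomial:
  (3y^3)(3y + 8) = 9y^4 + 24y^3
  (-4y^2)(3y + 8) = -12y^3 - 32y^2
  (-5y)(3y + 8) = -15y^2 - 40y
  (3)(3y + 8) = 9y + 24
Sum: 9y^4 + 12y^3 - 47y^2 - 31y + 24


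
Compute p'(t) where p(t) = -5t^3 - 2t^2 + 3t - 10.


Apply the power rule term by term:
  d/dt(-5t^3) = -15t^2
  d/dt(-2t^2) = -4t
  d/dt(3t) = 3
  d/dt(-10) = 0
p'(t) = -15t^2 - 4t + 3


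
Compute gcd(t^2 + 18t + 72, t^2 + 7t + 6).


Factor each:
  t^2 + 18t + 72 = (t + 6)(t + 12)
  t^2 + 7t + 6 = (t + 6)(t + 1)
Common monic factor: t + 6


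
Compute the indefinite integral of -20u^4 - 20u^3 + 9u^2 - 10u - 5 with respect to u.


Reverse power rule on each term:
  ∫ -20u^4 du = -4u^5
  ∫ -20u^3 du = -5u^4
  ∫ 9u^2 du = 3u^3
  ∫ -10u du = -5u^2
  ∫ -5 du = -5u
F(u) = -4u^5 - 5u^4 + 3u^3 - 5u^2 - 5u + C


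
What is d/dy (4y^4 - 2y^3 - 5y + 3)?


Apply the power rule term by term:
  d/dy(4y^4) = 16y^3
  d/dy(-2y^3) = -6y^2
  d/dy(-5y) = -5
  d/dy(3) = 0
p'(y) = 16y^3 - 6y^2 - 5


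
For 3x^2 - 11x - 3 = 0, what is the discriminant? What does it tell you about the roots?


D = b^2 - 4ac = (-11)^2 - 4(3)(-3) = 121 + 36 = 157
Since D > 0: two distinct irrational roots


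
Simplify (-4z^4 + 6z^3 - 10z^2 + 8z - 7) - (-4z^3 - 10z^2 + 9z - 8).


Distribute the minus sign:
  (-4z^4 + 6z^3 - 10z^2 + 8z - 7)
- (-4z^3 - 10z^2 + 9z - 8)
Negate second polynomial: 4z^3 + 10z^2 - 9z + 8
Add: -4z^4 + 10z^3 - z + 1


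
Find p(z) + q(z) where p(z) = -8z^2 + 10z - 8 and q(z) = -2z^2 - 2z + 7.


Align terms by degree and add:
  -8z^2 + 10z - 8
  -2z^2 - 2z + 7
= -10z^2 + 8z - 1


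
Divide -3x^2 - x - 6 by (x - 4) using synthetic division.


Synthetic division with c = 4. Coefficients: -3, -1, -6
Bring down -3.
  -3 * 4 = -12; -12 - 1 = -13
  -13 * 4 = -52; -52 - 6 = -58
Quotient: -3x - 13, Remainder: -58


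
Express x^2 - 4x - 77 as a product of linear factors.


Roots satisfy r1 + r2 = -b/a = 4 and r1*r2 = c/a = -77.
So r1 = 11, r2 = -7.
x^2 - 4x - 77 = (x - r1)(x - r2) = (x - 11)(x + 7)


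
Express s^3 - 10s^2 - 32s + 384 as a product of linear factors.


Try integer roots (divisors of 384). s=8: p(8)=0.
Divide out (s - 8): quotient is s^2 - 2s - 48.
Factor the quadratic: (s - 8)(s + 6)
Result: (s - 8)(s - 8)(s + 6)


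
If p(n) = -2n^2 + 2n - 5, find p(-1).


Using direct substitution:
  -2 * (-1)^2 = -2
  2 * (-1)^1 = -2
  constant: -5
Sum = -2 - 2 - 5 = -9


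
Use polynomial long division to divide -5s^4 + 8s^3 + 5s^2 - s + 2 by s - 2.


(-5s^4 + 8s^3 + 5s^2 - s + 2) / (s - 2)
Step 1: -5s^3 * (s - 2) = -5s^4 + 10s^3; subtract.
Step 2: -2s^2 * (s - 2) = -2s^3 + 4s^2; subtract.
Step 3: s * (s - 2) = s^2 - 2s; subtract.
Step 4: 1 * (s - 2) = s - 2; subtract.
Quotient: -5s^3 - 2s^2 + s + 1, Remainder: 4


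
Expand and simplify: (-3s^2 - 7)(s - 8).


Distribute each term of the first polynomial:
  (-3s^2)(s - 8) = -3s^3 + 24s^2
  (-7)(s - 8) = -7s + 56
Sum: -3s^3 + 24s^2 - 7s + 56


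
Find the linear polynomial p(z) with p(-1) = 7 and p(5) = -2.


p(z) = mz + b. Using p(-1)=7, p(5)=-2:
m = (7 + 2)/(-1 - 5) = 9/-6 = -3/2
b = 7 - m*(-1) = 7 - 3/2 = 11/2
p(z) = -(3/2)z + (11/2)


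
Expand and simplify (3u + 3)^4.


Expand (3u + 3)^4 by repeated multiplication:
  (3u + 3)^2 = 9u^2 + 18u + 9
  (3u + 3)^3 = 27u^3 + 81u^2 + 81u + 27
= 81u^4 + 324u^3 + 486u^2 + 324u + 81


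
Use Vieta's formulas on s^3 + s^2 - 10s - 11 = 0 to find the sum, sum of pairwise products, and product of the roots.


Monic cubic s^3+bs^2+cs+d=0: sum=-b, pairwise sum=c, product=-d.
b=1, c=-10, d=-11
r1+r2+r3 = -1
r1r2+r1r3+r2r3 = -10
r1r2r3 = 11


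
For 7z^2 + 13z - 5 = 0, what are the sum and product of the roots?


For az^2+bz+c=0: sum = -b/a, product = c/a.
a=7, b=13, c=-5
Sum = -(13)/7 = -13/7
Product = (-5)/7 = -5/7


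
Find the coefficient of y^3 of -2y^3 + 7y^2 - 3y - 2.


Read off the coefficient of y^3: -2


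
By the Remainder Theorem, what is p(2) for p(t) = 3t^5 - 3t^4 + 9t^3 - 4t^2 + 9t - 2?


By the Remainder Theorem, the remainder equals p(2):
  3*(2)^5 = 96
  -3*(2)^4 = -48
  9*(2)^3 = 72
  -4*(2)^2 = -16
  9*(2)^1 = 18
  constant: -2
Sum: 96 - 48 + 72 - 16 + 18 - 2 = 120


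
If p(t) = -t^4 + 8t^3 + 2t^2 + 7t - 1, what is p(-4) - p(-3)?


p(-4) = -765
p(-3) = -301
p(-4) - p(-3) = -765 + 301 = -464


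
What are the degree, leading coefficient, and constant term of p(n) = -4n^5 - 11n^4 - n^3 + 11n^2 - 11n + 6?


Highest power of n is 5, with coefficient -4. Constant term is 6.
Degree = 5, leading coefficient = -4, constant term = 6


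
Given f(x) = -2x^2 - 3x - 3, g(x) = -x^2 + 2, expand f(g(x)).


Substitute g(x) into f:
f(g(x)) = -2*(-x^2 + 2)^2 + (-3)*(-x^2 + 2) + (-3)
(-x^2 + 2)^2 = x^4 - 4x^2 + 4
Expand and combine: -2x^4 + 11x^2 - 17


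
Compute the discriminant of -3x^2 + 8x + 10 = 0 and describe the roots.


D = b^2 - 4ac = (8)^2 - 4(-3)(10) = 64 + 120 = 184
Since D > 0: two distinct irrational roots


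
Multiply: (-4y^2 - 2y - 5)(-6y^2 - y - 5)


Distribute each term of the first polynomial:
  (-4y^2)(-6y^2 - y - 5) = 24y^4 + 4y^3 + 20y^2
  (-2y)(-6y^2 - y - 5) = 12y^3 + 2y^2 + 10y
  (-5)(-6y^2 - y - 5) = 30y^2 + 5y + 25
Sum: 24y^4 + 16y^3 + 52y^2 + 15y + 25


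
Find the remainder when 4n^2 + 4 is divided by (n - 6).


By the Remainder Theorem, the remainder equals p(6):
  4*(6)^2 = 144
  0*(6)^1 = 0
  constant: 4
Sum: 144 + 0 + 4 = 148


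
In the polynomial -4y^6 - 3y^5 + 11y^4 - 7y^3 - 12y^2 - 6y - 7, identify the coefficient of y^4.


Read off the coefficient of y^4: 11


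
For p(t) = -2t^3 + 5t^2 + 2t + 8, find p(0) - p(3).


p(0) = 8
p(3) = 5
p(0) - p(3) = 8 - 5 = 3


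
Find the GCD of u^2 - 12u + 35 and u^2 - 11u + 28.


Factor each:
  u^2 - 12u + 35 = (u - 7)(u - 5)
  u^2 - 11u + 28 = (u - 7)(u - 4)
Common monic factor: u - 7


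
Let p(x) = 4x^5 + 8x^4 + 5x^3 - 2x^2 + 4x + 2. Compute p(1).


Using direct substitution:
  4 * (1)^5 = 4
  8 * (1)^4 = 8
  5 * (1)^3 = 5
  -2 * (1)^2 = -2
  4 * (1)^1 = 4
  constant: 2
Sum = 4 + 8 + 5 - 2 + 4 + 2 = 21


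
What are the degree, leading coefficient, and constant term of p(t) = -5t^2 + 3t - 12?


Highest power of t is 2, with coefficient -5. Constant term is -12.
Degree = 2, leading coefficient = -5, constant term = -12


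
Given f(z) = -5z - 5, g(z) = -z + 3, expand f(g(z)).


Substitute g(z) into f:
f(g(z)) = -5*(-z + 3) + (-5)
Expand and combine: 5z - 20


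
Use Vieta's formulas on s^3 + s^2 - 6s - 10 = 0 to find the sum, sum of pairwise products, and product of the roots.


Monic cubic s^3+bs^2+cs+d=0: sum=-b, pairwise sum=c, product=-d.
b=1, c=-6, d=-10
r1+r2+r3 = -1
r1r2+r1r3+r2r3 = -6
r1r2r3 = 10


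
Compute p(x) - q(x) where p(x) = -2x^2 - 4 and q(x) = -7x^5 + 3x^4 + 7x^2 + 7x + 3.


Distribute the minus sign:
  (-2x^2 - 4)
- (-7x^5 + 3x^4 + 7x^2 + 7x + 3)
Negate second polynomial: 7x^5 - 3x^4 - 7x^2 - 7x - 3
Add: 7x^5 - 3x^4 - 9x^2 - 7x - 7


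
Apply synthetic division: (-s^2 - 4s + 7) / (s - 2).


Synthetic division with c = 2. Coefficients: -1, -4, 7
Bring down -1.
  -1 * 2 = -2; -2 - 4 = -6
  -6 * 2 = -12; -12 + 7 = -5
Quotient: -s - 6, Remainder: -5


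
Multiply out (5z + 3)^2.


Expand (5z + 3)^2 by repeated multiplication:
= 25z^2 + 30z + 9


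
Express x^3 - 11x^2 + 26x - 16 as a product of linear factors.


Try integer roots (divisors of -16). x=2: p(2)=0.
Divide out (x - 2): quotient is x^2 - 9x + 8.
Factor the quadratic: (x - 8)(x - 1)
Result: (x - 2)(x - 8)(x - 1)


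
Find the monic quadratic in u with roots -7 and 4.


p(u) = (u + 7)(u - 4)
Expand: u^2 + 3u - 28


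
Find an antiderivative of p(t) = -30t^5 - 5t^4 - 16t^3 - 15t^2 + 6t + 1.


Reverse power rule on each term:
  ∫ -30t^5 dt = -5t^6
  ∫ -5t^4 dt = -t^5
  ∫ -16t^3 dt = -4t^4
  ∫ -15t^2 dt = -5t^3
  ∫ 6t dt = 3t^2
  ∫ 1 dt = t
F(t) = -5t^6 - t^5 - 4t^4 - 5t^3 + 3t^2 + t + C


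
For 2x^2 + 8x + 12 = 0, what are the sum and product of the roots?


For ax^2+bx+c=0: sum = -b/a, product = c/a.
a=2, b=8, c=12
Sum = -(8)/2 = -4
Product = (12)/2 = 6


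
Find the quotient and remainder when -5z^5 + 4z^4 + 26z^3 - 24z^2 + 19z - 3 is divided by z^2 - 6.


(-5z^5 + 4z^4 + 26z^3 - 24z^2 + 19z - 3) / (z^2 - 6)
Step 1: -5z^3 * (z^2 - 6) = -5z^5 + 30z^3; subtract.
Step 2: 4z^2 * (z^2 - 6) = 4z^4 - 24z^2; subtract.
Step 3: -4z * (z^2 - 6) = -4z^3 + 24z; subtract.
Step 4: 0 * (z^2 - 6) = 0; subtract.
Quotient: -5z^3 + 4z^2 - 4z, Remainder: -5z - 3


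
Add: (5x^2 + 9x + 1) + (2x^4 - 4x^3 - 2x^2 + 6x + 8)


Align terms by degree and add:
  5x^2 + 9x + 1
+ 2x^4 - 4x^3 - 2x^2 + 6x + 8
= 2x^4 - 4x^3 + 3x^2 + 15x + 9


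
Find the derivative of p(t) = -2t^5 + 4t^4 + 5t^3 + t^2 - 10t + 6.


Apply the power rule term by term:
  d/dt(-2t^5) = -10t^4
  d/dt(4t^4) = 16t^3
  d/dt(5t^3) = 15t^2
  d/dt(t^2) = 2t
  d/dt(-10t) = -10
  d/dt(6) = 0
p'(t) = -10t^4 + 16t^3 + 15t^2 + 2t - 10


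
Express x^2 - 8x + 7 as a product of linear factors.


Roots satisfy r1 + r2 = -b/a = 8 and r1*r2 = c/a = 7.
So r1 = 7, r2 = 1.
x^2 - 8x + 7 = (x - r1)(x - r2) = (x - 7)(x - 1)


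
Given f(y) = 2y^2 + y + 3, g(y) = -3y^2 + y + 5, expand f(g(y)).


Substitute g(y) into f:
f(g(y)) = 2*(-3y^2 + y + 5)^2 + 1*(-3y^2 + y + 5) + 3
(-3y^2 + y + 5)^2 = 9y^4 - 6y^3 - 29y^2 + 10y + 25
Expand and combine: 18y^4 - 12y^3 - 61y^2 + 21y + 58


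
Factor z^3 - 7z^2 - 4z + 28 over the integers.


Try integer roots (divisors of 28). z=2: p(2)=0.
Divide out (z - 2): quotient is z^2 - 5z - 14.
Factor the quadratic: (z + 2)(z - 7)
Result: (z - 2)(z + 2)(z - 7)


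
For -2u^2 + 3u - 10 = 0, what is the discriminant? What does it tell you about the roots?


D = b^2 - 4ac = (3)^2 - 4(-2)(-10) = 9 - 80 = -71
Since D < 0: two complex conjugate roots (no real roots)


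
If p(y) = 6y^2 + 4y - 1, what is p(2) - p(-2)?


p(2) = 31
p(-2) = 15
p(2) - p(-2) = 31 - 15 = 16


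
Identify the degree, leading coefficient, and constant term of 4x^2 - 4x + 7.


Highest power of x is 2, with coefficient 4. Constant term is 7.
Degree = 2, leading coefficient = 4, constant term = 7


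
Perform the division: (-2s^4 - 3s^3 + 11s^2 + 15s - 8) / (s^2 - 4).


(-2s^4 - 3s^3 + 11s^2 + 15s - 8) / (s^2 - 4)
Step 1: -2s^2 * (s^2 - 4) = -2s^4 + 8s^2; subtract.
Step 2: -3s * (s^2 - 4) = -3s^3 + 12s; subtract.
Step 3: 3 * (s^2 - 4) = 3s^2 - 12; subtract.
Quotient: -2s^2 - 3s + 3, Remainder: 3s + 4


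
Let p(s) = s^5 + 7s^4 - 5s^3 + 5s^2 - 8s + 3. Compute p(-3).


Using direct substitution:
  1 * (-3)^5 = -243
  7 * (-3)^4 = 567
  -5 * (-3)^3 = 135
  5 * (-3)^2 = 45
  -8 * (-3)^1 = 24
  constant: 3
Sum = -243 + 567 + 135 + 45 + 24 + 3 = 531


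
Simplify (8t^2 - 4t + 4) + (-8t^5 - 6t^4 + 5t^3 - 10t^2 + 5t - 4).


Align terms by degree and add:
  8t^2 - 4t + 4
  -8t^5 - 6t^4 + 5t^3 - 10t^2 + 5t - 4
= -8t^5 - 6t^4 + 5t^3 - 2t^2 + t


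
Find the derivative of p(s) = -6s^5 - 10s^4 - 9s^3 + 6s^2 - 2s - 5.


Apply the power rule term by term:
  d/ds(-6s^5) = -30s^4
  d/ds(-10s^4) = -40s^3
  d/ds(-9s^3) = -27s^2
  d/ds(6s^2) = 12s
  d/ds(-2s) = -2
  d/ds(-5) = 0
p'(s) = -30s^4 - 40s^3 - 27s^2 + 12s - 2


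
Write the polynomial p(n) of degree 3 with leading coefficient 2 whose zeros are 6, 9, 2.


p(n) = 2(n - 6)(n - 9)(n - 2)
Expand: 2n^3 - 34n^2 + 168n - 216


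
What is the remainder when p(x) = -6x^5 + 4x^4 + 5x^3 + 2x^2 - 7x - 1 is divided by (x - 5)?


By the Remainder Theorem, the remainder equals p(5):
  -6*(5)^5 = -18750
  4*(5)^4 = 2500
  5*(5)^3 = 625
  2*(5)^2 = 50
  -7*(5)^1 = -35
  constant: -1
Sum: -18750 + 2500 + 625 + 50 - 35 - 1 = -15611


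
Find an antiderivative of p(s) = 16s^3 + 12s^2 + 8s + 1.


Reverse power rule on each term:
  ∫ 16s^3 ds = 4s^4
  ∫ 12s^2 ds = 4s^3
  ∫ 8s ds = 4s^2
  ∫ 1 ds = s
F(s) = 4s^4 + 4s^3 + 4s^2 + s + C


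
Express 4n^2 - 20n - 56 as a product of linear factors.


Roots satisfy r1 + r2 = -b/a = 5 and r1*r2 = c/a = -14.
So r1 = -2, r2 = 7.
4n^2 - 20n - 56 = 4(n - r1)(n - r2) = 4(n + 2)(n - 7)


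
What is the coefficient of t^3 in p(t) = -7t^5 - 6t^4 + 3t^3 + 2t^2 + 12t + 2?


Read off the coefficient of t^3: 3


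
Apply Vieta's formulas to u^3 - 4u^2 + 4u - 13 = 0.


Monic cubic u^3+bu^2+cu+d=0: sum=-b, pairwise sum=c, product=-d.
b=-4, c=4, d=-13
r1+r2+r3 = 4
r1r2+r1r3+r2r3 = 4
r1r2r3 = 13


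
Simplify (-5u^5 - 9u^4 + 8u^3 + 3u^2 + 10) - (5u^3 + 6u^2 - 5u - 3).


Distribute the minus sign:
  (-5u^5 - 9u^4 + 8u^3 + 3u^2 + 10)
- (5u^3 + 6u^2 - 5u - 3)
Negate second polynomial: -5u^3 - 6u^2 + 5u + 3
Add: -5u^5 - 9u^4 + 3u^3 - 3u^2 + 5u + 13


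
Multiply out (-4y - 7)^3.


Expand (-4y - 7)^3 by repeated multiplication:
  (-4y - 7)^2 = 16y^2 + 56y + 49
= -64y^3 - 336y^2 - 588y - 343


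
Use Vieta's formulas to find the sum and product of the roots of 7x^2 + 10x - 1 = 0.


For ax^2+bx+c=0: sum = -b/a, product = c/a.
a=7, b=10, c=-1
Sum = -(10)/7 = -10/7
Product = (-1)/7 = -1/7


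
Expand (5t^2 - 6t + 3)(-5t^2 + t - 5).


Distribute each term of the first polynomial:
  (5t^2)(-5t^2 + t - 5) = -25t^4 + 5t^3 - 25t^2
  (-6t)(-5t^2 + t - 5) = 30t^3 - 6t^2 + 30t
  (3)(-5t^2 + t - 5) = -15t^2 + 3t - 15
Sum: -25t^4 + 35t^3 - 46t^2 + 33t - 15


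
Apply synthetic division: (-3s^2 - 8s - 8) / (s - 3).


Synthetic division with c = 3. Coefficients: -3, -8, -8
Bring down -3.
  -3 * 3 = -9; -9 - 8 = -17
  -17 * 3 = -51; -51 - 8 = -59
Quotient: -3s - 17, Remainder: -59


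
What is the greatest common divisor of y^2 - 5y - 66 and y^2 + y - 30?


Factor each:
  y^2 - 5y - 66 = (y + 6)(y - 11)
  y^2 + y - 30 = (y + 6)(y - 5)
Common monic factor: y + 6


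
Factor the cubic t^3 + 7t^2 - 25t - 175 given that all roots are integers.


Try integer roots (divisors of -175). t=-5: p(-5)=0.
Divide out (t + 5): quotient is t^2 + 2t - 35.
Factor the quadratic: (t + 7)(t - 5)
Result: (t + 5)(t + 7)(t - 5)


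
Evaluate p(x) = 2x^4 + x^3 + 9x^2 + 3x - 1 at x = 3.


Using direct substitution:
  2 * (3)^4 = 162
  1 * (3)^3 = 27
  9 * (3)^2 = 81
  3 * (3)^1 = 9
  constant: -1
Sum = 162 + 27 + 81 + 9 - 1 = 278


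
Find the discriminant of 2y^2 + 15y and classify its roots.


D = b^2 - 4ac = (15)^2 - 4(2)(0) = 225 = 225
Since D > 0: two distinct rational roots


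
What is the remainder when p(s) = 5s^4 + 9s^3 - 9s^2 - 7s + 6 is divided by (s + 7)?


By the Remainder Theorem, the remainder equals p(-7):
  5*(-7)^4 = 12005
  9*(-7)^3 = -3087
  -9*(-7)^2 = -441
  -7*(-7)^1 = 49
  constant: 6
Sum: 12005 - 3087 - 441 + 49 + 6 = 8532


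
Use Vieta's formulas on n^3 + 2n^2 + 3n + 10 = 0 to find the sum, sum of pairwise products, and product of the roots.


Monic cubic n^3+bn^2+cn+d=0: sum=-b, pairwise sum=c, product=-d.
b=2, c=3, d=10
r1+r2+r3 = -2
r1r2+r1r3+r2r3 = 3
r1r2r3 = -10


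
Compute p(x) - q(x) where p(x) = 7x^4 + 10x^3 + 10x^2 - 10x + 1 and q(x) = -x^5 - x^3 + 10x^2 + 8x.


Distribute the minus sign:
  (7x^4 + 10x^3 + 10x^2 - 10x + 1)
- (-x^5 - x^3 + 10x^2 + 8x)
Negate second polynomial: x^5 + x^3 - 10x^2 - 8x
Add: x^5 + 7x^4 + 11x^3 - 18x + 1


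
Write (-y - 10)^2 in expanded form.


Expand (-y - 10)^2 by repeated multiplication:
= y^2 + 20y + 100


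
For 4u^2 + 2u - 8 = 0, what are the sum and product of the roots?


For au^2+bu+c=0: sum = -b/a, product = c/a.
a=4, b=2, c=-8
Sum = -(2)/4 = -1/2
Product = (-8)/4 = -2


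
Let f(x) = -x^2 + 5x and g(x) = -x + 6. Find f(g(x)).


Substitute g(x) into f:
f(g(x)) = -1*(-x + 6)^2 + 5*(-x + 6)
(-x + 6)^2 = x^2 - 12x + 36
Expand and combine: -x^2 + 7x - 6


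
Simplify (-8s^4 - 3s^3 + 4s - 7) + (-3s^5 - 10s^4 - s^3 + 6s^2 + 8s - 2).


Align terms by degree and add:
  -8s^4 - 3s^3 + 4s - 7
  -3s^5 - 10s^4 - s^3 + 6s^2 + 8s - 2
= -3s^5 - 18s^4 - 4s^3 + 6s^2 + 12s - 9


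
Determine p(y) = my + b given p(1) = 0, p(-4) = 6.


p(y) = my + b. Using p(1)=0, p(-4)=6:
m = (0 - 6)/(1 + 4) = -6/5 = -6/5
b = 0 - m*(1) = 0 + 6/5 = 6/5
p(y) = -(6/5)y + (6/5)


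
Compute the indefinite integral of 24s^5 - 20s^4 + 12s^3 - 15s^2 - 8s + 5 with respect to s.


Reverse power rule on each term:
  ∫ 24s^5 ds = 4s^6
  ∫ -20s^4 ds = -4s^5
  ∫ 12s^3 ds = 3s^4
  ∫ -15s^2 ds = -5s^3
  ∫ -8s ds = -4s^2
  ∫ 5 ds = 5s
F(s) = 4s^6 - 4s^5 + 3s^4 - 5s^3 - 4s^2 + 5s + C


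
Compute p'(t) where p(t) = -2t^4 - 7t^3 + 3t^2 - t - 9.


Apply the power rule term by term:
  d/dt(-2t^4) = -8t^3
  d/dt(-7t^3) = -21t^2
  d/dt(3t^2) = 6t
  d/dt(-t) = -1
  d/dt(-9) = 0
p'(t) = -8t^3 - 21t^2 + 6t - 1


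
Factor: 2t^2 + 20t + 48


Roots satisfy r1 + r2 = -b/a = -10 and r1*r2 = c/a = 24.
So r1 = -6, r2 = -4.
2t^2 + 20t + 48 = 2(t - r1)(t - r2) = 2(t + 6)(t + 4)


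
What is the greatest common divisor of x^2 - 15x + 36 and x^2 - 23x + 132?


Factor each:
  x^2 - 15x + 36 = (x - 12)(x - 3)
  x^2 - 23x + 132 = (x - 12)(x - 11)
Common monic factor: x - 12


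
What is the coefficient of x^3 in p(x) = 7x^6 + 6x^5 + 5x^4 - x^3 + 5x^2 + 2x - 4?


Read off the coefficient of x^3: -1


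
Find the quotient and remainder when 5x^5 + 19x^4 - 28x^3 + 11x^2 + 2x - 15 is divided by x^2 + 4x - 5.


(5x^5 + 19x^4 - 28x^3 + 11x^2 + 2x - 15) / (x^2 + 4x - 5)
Step 1: 5x^3 * (x^2 + 4x - 5) = 5x^5 + 20x^4 - 25x^3; subtract.
Step 2: -x^2 * (x^2 + 4x - 5) = -x^4 - 4x^3 + 5x^2; subtract.
Step 3: x * (x^2 + 4x - 5) = x^3 + 4x^2 - 5x; subtract.
Step 4: 2 * (x^2 + 4x - 5) = 2x^2 + 8x - 10; subtract.
Quotient: 5x^3 - x^2 + x + 2, Remainder: -x - 5


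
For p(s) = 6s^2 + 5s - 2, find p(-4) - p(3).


p(-4) = 74
p(3) = 67
p(-4) - p(3) = 74 - 67 = 7


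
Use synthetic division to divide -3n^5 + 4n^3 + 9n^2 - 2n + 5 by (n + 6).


Synthetic division with c = -6. Coefficients: -3, 0, 4, 9, -2, 5
Bring down -3.
  -3 * -6 = 18; 18 + 0 = 18
  18 * -6 = -108; -108 + 4 = -104
  -104 * -6 = 624; 624 + 9 = 633
  633 * -6 = -3798; -3798 - 2 = -3800
  -3800 * -6 = 22800; 22800 + 5 = 22805
Quotient: -3n^4 + 18n^3 - 104n^2 + 633n - 3800, Remainder: 22805


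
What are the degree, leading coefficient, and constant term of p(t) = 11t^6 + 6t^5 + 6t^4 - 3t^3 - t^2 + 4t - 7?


Highest power of t is 6, with coefficient 11. Constant term is -7.
Degree = 6, leading coefficient = 11, constant term = -7


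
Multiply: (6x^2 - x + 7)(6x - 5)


Distribute each term of the first polynomial:
  (6x^2)(6x - 5) = 36x^3 - 30x^2
  (-x)(6x - 5) = -6x^2 + 5x
  (7)(6x - 5) = 42x - 35
Sum: 36x^3 - 36x^2 + 47x - 35


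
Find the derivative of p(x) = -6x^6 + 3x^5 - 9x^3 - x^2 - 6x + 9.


Apply the power rule term by term:
  d/dx(-6x^6) = -36x^5
  d/dx(3x^5) = 15x^4
  d/dx(-9x^3) = -27x^2
  d/dx(-x^2) = -2x
  d/dx(-6x) = -6
  d/dx(9) = 0
p'(x) = -36x^5 + 15x^4 - 27x^2 - 2x - 6
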